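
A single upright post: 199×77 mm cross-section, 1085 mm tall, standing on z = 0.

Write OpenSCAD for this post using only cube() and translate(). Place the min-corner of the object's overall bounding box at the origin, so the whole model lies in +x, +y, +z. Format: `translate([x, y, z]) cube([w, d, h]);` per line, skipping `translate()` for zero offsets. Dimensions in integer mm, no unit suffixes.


cube([199, 77, 1085]);


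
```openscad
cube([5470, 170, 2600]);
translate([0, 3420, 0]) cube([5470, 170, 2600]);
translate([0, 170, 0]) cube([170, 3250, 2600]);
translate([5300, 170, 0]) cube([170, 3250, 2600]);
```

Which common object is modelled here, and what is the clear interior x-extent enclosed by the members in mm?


A house (or room) frame. The interior width is 5130 mm.

Four 2600 mm walls enclosing a rectangle with no floor or roof — a room or house frame. Outside width is 5470 mm and wall thickness is 170 mm, so the interior width is 5470 − 2 × 170 = 5130 mm.


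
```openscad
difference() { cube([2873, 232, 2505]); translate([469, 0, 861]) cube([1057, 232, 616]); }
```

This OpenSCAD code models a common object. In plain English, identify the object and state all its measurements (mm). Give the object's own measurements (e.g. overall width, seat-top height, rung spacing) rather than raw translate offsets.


A wall 2873 mm long (x), 232 mm thick (y), 2505 mm tall, with a rectangular window opening cut through it. The opening is 1057 mm wide and 616 mm tall; its sill is at z = 861 mm and its near (−x) edge is 469 mm from the wall's −x end. The opening passes through the full wall thickness.


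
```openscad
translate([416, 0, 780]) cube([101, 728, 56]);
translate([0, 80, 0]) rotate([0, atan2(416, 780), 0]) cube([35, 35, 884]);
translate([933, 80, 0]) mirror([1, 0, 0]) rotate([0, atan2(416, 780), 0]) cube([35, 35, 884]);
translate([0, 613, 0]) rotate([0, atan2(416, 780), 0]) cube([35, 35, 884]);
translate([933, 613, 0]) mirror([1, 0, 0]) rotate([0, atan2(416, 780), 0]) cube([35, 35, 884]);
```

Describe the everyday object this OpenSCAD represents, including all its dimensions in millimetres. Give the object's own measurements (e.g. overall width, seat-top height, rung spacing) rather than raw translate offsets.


A sawhorse. A 101×728×56 mm beam (x, y, z) sits on two A-frame leg pairs. Each pair is two raked legs of 35×35 mm section (35 mm along y) splaying symmetrically in x. Each leg rises 780 mm vertically over 416 mm of horizontal reach and is 884 mm long along its own axis. Every leg's outer bottom edge rests on the floor and its outer top edge meets a bottom edge of the beam — the left legs (tilting toward +x) meet the beam's −x bottom edge, the right legs (their mirror images, tilting toward −x) meet its +x bottom edge — so the leg tops tuck under the beam, the beam's underside is 780 mm above the floor, and the feet are 933 mm apart outside-to-outside with the beam centred between them. The two leg pairs are set in 80 mm from either end of the beam.


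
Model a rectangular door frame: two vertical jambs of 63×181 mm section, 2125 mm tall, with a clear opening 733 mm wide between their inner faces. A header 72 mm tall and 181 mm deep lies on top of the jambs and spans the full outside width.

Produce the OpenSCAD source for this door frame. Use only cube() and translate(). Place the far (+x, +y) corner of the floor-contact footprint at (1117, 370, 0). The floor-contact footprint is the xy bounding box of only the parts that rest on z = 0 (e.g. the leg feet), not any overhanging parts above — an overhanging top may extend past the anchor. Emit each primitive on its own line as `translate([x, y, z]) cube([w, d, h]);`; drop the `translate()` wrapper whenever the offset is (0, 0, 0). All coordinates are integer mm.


translate([258, 189, 0]) cube([63, 181, 2125]);
translate([1054, 189, 0]) cube([63, 181, 2125]);
translate([258, 189, 2125]) cube([859, 181, 72]);


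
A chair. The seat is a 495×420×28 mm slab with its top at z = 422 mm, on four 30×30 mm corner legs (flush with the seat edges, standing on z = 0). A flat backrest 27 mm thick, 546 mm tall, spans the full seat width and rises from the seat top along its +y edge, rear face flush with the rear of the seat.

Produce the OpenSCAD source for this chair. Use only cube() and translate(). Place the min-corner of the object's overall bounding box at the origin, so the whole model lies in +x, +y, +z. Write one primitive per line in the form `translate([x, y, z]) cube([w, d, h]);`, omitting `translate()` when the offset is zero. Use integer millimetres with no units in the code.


translate([0, 0, 394]) cube([495, 420, 28]);
cube([30, 30, 394]);
translate([465, 0, 0]) cube([30, 30, 394]);
translate([0, 390, 0]) cube([30, 30, 394]);
translate([465, 390, 0]) cube([30, 30, 394]);
translate([0, 393, 422]) cube([495, 27, 546]);


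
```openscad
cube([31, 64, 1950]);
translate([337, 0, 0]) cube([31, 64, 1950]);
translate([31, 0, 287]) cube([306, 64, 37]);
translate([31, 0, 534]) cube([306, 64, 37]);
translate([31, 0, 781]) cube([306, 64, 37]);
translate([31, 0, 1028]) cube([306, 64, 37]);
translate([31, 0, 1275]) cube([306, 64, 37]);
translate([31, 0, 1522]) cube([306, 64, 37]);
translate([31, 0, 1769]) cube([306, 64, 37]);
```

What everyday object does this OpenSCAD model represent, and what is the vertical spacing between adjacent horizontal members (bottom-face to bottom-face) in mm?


A ladder. The rung spacing is 247 mm.

Two tall 31×64 posts with 7 short bars between them — a ladder. Adjacent rungs sit at z = 287 and z = 534, so the spacing is 534 − 287 = 247 mm.


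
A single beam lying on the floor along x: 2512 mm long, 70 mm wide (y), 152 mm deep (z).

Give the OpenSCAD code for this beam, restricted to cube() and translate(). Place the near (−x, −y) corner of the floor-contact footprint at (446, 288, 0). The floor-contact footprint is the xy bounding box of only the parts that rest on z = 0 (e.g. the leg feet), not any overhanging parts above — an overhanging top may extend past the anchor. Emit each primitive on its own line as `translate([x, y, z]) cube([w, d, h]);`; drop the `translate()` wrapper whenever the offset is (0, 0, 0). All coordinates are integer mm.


translate([446, 288, 0]) cube([2512, 70, 152]);


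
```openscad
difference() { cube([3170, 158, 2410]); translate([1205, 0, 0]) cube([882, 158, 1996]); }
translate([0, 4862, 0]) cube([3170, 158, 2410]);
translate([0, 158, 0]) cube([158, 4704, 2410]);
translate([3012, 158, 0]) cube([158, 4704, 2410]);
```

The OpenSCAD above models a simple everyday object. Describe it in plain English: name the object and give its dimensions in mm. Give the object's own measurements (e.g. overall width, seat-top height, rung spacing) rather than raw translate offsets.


A single room: four walls, each 2410 mm tall and 158 mm thick, enclosing an outside footprint 3170×5020 mm (x × y), no floor or roof. The front and back walls (−y and +y sides) run the full x-width; the side walls fit between their inner faces. A door opening 882 mm wide and 1996 mm tall is cut through the front wall from the floor up, its −x edge 1205 mm from the wall's −x end.


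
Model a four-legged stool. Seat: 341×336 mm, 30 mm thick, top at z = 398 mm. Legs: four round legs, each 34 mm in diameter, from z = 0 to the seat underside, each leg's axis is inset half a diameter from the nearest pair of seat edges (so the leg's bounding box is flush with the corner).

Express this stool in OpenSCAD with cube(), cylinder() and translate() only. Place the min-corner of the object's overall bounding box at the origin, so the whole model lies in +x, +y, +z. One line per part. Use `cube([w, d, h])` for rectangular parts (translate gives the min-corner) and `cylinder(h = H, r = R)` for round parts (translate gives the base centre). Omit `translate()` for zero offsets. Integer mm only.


translate([0, 0, 368]) cube([341, 336, 30]);
translate([17, 17, 0]) cylinder(h = 368, r = 17);
translate([324, 17, 0]) cylinder(h = 368, r = 17);
translate([17, 319, 0]) cylinder(h = 368, r = 17);
translate([324, 319, 0]) cylinder(h = 368, r = 17);


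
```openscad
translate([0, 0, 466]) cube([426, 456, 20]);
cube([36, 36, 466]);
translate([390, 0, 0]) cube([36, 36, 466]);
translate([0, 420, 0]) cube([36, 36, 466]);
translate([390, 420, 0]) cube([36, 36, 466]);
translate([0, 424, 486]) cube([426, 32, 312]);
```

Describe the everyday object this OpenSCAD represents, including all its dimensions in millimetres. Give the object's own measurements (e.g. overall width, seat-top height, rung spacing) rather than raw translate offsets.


A chair. The seat is a 426×456×20 mm slab with its top at z = 486 mm, on four 36×36 mm corner legs (flush with the seat edges, standing on z = 0). A flat backrest 32 mm thick, 312 mm tall, spans the full seat width and rises from the seat top along its +y edge, rear face flush with the rear of the seat.


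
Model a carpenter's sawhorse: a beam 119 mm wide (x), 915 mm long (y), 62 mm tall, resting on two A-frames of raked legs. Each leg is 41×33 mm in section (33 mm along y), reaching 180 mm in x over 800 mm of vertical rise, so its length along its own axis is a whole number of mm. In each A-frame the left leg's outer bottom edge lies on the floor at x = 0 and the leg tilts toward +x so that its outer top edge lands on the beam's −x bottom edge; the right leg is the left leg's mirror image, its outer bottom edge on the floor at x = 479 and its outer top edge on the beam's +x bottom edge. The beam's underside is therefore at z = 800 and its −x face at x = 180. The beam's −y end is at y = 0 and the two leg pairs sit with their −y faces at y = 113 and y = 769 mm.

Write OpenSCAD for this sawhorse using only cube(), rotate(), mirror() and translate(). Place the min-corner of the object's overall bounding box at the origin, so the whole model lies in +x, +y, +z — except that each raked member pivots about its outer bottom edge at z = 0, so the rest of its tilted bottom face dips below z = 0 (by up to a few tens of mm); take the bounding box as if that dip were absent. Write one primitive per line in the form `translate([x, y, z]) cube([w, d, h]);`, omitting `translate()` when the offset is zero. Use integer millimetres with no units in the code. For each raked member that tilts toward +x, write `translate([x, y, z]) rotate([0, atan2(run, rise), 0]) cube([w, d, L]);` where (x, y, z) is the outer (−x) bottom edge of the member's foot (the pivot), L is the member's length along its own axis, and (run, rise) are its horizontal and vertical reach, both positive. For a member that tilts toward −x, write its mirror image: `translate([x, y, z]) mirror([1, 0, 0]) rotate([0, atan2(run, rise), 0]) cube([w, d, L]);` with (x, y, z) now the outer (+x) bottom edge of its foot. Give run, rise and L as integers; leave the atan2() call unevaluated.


translate([180, 0, 800]) cube([119, 915, 62]);
translate([0, 113, 0]) rotate([0, atan2(180, 800), 0]) cube([41, 33, 820]);
translate([479, 113, 0]) mirror([1, 0, 0]) rotate([0, atan2(180, 800), 0]) cube([41, 33, 820]);
translate([0, 769, 0]) rotate([0, atan2(180, 800), 0]) cube([41, 33, 820]);
translate([479, 769, 0]) mirror([1, 0, 0]) rotate([0, atan2(180, 800), 0]) cube([41, 33, 820]);


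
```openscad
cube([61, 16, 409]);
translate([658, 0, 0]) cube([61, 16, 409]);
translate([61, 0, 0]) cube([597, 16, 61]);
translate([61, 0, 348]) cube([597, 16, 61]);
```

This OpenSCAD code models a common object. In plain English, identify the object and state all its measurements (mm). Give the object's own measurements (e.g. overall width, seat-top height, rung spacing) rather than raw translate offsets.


A rectangular picture frame lying in the x–z plane (depth along y). The opening is 597 mm wide (x) by 287 mm tall (z), surrounded by a border 61 mm wide on all four sides. The frame is 16 mm deep and is made of two full-height vertical stiles with two horizontal rails fitted between them.


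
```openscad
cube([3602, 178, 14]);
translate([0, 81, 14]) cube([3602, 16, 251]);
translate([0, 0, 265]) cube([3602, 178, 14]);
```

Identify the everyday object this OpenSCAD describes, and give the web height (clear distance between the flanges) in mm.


An I-beam. The web height is 251 mm.

Two wide flanges with a thin centred web — an I-beam. Overall 279 mm minus two 14 mm flanges gives a web of 279 − 2·14 = 251 mm.


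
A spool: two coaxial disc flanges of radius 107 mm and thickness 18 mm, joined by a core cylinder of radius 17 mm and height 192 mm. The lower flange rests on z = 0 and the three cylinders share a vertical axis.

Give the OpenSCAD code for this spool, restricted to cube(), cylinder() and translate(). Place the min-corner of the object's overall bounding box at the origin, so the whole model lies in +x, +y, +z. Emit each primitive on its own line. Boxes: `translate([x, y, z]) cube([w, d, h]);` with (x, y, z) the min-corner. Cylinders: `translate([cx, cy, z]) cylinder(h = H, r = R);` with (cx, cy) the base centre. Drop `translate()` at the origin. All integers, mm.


translate([107, 107, 0]) cylinder(h = 18, r = 107);
translate([107, 107, 18]) cylinder(h = 192, r = 17);
translate([107, 107, 210]) cylinder(h = 18, r = 107);


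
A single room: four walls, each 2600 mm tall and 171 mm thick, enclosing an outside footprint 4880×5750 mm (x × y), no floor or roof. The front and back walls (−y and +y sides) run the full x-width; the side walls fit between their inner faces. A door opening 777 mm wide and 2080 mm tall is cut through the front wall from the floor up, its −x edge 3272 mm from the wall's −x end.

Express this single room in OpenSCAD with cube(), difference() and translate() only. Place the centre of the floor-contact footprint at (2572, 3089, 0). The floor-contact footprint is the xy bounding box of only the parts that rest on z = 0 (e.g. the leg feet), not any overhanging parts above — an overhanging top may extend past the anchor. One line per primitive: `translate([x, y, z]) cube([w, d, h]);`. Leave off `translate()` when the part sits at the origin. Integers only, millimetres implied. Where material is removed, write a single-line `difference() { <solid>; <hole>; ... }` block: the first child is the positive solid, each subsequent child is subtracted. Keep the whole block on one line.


difference() { translate([132, 214, 0]) cube([4880, 171, 2600]); translate([3404, 214, 0]) cube([777, 171, 2080]); }
translate([132, 5793, 0]) cube([4880, 171, 2600]);
translate([132, 385, 0]) cube([171, 5408, 2600]);
translate([4841, 385, 0]) cube([171, 5408, 2600]);


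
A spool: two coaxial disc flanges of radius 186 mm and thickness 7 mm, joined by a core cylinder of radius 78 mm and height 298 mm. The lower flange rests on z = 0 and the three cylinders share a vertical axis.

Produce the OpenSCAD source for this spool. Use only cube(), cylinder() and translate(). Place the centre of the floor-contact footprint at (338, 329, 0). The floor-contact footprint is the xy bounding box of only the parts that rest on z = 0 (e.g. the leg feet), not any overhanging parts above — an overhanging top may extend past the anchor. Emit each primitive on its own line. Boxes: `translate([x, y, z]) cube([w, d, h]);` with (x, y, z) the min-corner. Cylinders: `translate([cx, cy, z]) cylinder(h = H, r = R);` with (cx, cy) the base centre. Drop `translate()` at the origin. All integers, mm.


translate([338, 329, 0]) cylinder(h = 7, r = 186);
translate([338, 329, 7]) cylinder(h = 298, r = 78);
translate([338, 329, 305]) cylinder(h = 7, r = 186);


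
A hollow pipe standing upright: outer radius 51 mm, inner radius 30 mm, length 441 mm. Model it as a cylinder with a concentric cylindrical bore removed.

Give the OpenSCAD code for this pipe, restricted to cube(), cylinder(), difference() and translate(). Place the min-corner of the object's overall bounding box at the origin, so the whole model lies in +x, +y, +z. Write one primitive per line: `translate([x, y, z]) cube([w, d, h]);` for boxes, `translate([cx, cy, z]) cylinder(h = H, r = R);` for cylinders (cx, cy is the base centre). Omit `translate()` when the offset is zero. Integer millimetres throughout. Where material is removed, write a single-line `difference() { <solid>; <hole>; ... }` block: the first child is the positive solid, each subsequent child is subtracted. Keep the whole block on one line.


difference() { translate([51, 51, 0]) cylinder(h = 441, r = 51); translate([51, 51, 0]) cylinder(h = 441, r = 30); }


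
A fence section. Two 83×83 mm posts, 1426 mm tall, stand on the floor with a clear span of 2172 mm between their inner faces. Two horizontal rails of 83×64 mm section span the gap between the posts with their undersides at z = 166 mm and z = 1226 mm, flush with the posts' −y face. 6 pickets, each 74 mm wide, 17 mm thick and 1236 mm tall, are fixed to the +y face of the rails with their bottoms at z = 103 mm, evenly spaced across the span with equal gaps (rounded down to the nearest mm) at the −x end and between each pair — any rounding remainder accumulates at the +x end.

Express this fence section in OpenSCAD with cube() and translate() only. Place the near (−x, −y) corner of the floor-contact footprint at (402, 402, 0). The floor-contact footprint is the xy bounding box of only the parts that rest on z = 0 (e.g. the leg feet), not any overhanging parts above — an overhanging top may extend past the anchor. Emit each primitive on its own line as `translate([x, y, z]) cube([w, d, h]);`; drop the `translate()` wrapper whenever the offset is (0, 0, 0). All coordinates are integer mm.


translate([402, 402, 0]) cube([83, 83, 1426]);
translate([2657, 402, 0]) cube([83, 83, 1426]);
translate([485, 402, 166]) cube([2172, 83, 64]);
translate([485, 402, 1226]) cube([2172, 83, 64]);
translate([731, 485, 103]) cube([74, 17, 1236]);
translate([1051, 485, 103]) cube([74, 17, 1236]);
translate([1371, 485, 103]) cube([74, 17, 1236]);
translate([1691, 485, 103]) cube([74, 17, 1236]);
translate([2011, 485, 103]) cube([74, 17, 1236]);
translate([2331, 485, 103]) cube([74, 17, 1236]);


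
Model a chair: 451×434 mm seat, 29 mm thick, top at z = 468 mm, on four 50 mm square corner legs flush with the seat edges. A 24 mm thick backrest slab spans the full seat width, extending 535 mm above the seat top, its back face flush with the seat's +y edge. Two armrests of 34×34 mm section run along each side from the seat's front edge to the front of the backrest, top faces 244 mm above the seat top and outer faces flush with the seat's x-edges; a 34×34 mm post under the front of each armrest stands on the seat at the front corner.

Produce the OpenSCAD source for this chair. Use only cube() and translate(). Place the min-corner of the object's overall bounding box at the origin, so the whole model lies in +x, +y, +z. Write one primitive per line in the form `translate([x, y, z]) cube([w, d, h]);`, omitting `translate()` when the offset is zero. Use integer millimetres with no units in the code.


translate([0, 0, 439]) cube([451, 434, 29]);
cube([50, 50, 439]);
translate([401, 0, 0]) cube([50, 50, 439]);
translate([0, 384, 0]) cube([50, 50, 439]);
translate([401, 384, 0]) cube([50, 50, 439]);
translate([0, 410, 468]) cube([451, 24, 535]);
translate([0, 0, 678]) cube([34, 410, 34]);
translate([417, 0, 678]) cube([34, 410, 34]);
translate([0, 0, 468]) cube([34, 34, 210]);
translate([417, 0, 468]) cube([34, 34, 210]);


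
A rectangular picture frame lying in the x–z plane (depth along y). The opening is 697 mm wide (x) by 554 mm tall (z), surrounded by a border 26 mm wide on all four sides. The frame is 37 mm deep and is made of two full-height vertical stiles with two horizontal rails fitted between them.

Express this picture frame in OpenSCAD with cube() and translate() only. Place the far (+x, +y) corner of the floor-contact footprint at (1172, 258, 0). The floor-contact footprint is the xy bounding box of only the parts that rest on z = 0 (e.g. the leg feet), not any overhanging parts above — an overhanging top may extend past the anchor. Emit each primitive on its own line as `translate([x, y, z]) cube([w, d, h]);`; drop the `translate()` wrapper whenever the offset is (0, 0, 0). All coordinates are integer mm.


translate([423, 221, 0]) cube([26, 37, 606]);
translate([1146, 221, 0]) cube([26, 37, 606]);
translate([449, 221, 0]) cube([697, 37, 26]);
translate([449, 221, 580]) cube([697, 37, 26]);


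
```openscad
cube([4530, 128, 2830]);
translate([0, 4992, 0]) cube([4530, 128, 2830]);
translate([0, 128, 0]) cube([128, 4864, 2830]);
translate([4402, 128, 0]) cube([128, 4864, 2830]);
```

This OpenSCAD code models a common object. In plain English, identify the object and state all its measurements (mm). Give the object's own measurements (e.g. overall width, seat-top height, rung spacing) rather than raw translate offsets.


The wall frame of a small rectangular building: four walls, each 2830 mm tall and 128 mm thick, enclosing a footprint 4530 mm (x) by 5120 mm (y) outside-to-outside, with no floor or roof. The front and back walls (the −y and +y sides) span the full width; the two side walls fit between them.


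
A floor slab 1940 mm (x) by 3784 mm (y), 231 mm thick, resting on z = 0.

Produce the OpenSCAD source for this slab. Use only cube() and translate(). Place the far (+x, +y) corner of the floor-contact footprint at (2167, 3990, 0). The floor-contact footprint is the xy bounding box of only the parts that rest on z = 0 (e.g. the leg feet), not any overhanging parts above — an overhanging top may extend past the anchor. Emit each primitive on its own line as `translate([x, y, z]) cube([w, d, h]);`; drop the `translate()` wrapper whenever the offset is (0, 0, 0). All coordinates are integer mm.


translate([227, 206, 0]) cube([1940, 3784, 231]);


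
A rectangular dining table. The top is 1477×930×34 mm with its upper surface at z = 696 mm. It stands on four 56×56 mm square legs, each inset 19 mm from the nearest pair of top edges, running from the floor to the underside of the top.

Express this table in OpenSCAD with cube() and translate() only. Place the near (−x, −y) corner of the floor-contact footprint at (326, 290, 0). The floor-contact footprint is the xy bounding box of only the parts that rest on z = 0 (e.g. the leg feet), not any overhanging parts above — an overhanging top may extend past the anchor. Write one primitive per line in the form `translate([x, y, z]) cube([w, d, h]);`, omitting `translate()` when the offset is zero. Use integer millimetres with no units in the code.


// leg_h = 696 - 34 = 662
translate([307, 271, 662]) cube([1477, 930, 34]);
translate([326, 290, 0]) cube([56, 56, 662]);
translate([1709, 290, 0]) cube([56, 56, 662]);
translate([326, 1126, 0]) cube([56, 56, 662]);
translate([1709, 1126, 0]) cube([56, 56, 662]);


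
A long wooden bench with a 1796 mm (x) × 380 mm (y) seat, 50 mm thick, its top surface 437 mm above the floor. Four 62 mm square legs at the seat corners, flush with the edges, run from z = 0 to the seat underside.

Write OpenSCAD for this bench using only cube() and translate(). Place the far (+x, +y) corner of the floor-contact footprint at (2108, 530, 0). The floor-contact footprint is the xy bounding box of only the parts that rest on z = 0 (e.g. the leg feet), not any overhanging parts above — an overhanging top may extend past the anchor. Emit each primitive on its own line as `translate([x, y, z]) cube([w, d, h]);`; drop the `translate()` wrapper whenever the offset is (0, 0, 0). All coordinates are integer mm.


translate([312, 150, 387]) cube([1796, 380, 50]);
translate([312, 150, 0]) cube([62, 62, 387]);
translate([312, 468, 0]) cube([62, 62, 387]);
translate([2046, 150, 0]) cube([62, 62, 387]);
translate([2046, 468, 0]) cube([62, 62, 387]);


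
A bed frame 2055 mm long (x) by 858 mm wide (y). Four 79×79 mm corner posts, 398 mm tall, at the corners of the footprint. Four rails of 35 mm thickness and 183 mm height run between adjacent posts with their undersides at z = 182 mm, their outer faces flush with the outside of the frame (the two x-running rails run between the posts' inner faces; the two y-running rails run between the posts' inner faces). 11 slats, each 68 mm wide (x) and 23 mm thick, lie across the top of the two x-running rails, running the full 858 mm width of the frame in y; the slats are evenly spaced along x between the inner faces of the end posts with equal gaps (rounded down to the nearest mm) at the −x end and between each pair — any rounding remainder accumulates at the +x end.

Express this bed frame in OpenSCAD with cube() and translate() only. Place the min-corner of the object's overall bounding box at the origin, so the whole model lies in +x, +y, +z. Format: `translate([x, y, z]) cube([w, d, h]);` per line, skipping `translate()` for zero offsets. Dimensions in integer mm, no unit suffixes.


cube([79, 79, 398]);
translate([0, 779, 0]) cube([79, 79, 398]);
translate([1976, 0, 0]) cube([79, 79, 398]);
translate([1976, 779, 0]) cube([79, 79, 398]);
translate([79, 0, 182]) cube([1897, 35, 183]);
translate([79, 823, 182]) cube([1897, 35, 183]);
translate([0, 79, 182]) cube([35, 700, 183]);
translate([2020, 79, 182]) cube([35, 700, 183]);
translate([174, 0, 365]) cube([68, 858, 23]);
translate([337, 0, 365]) cube([68, 858, 23]);
translate([500, 0, 365]) cube([68, 858, 23]);
translate([663, 0, 365]) cube([68, 858, 23]);
translate([826, 0, 365]) cube([68, 858, 23]);
translate([989, 0, 365]) cube([68, 858, 23]);
translate([1152, 0, 365]) cube([68, 858, 23]);
translate([1315, 0, 365]) cube([68, 858, 23]);
translate([1478, 0, 365]) cube([68, 858, 23]);
translate([1641, 0, 365]) cube([68, 858, 23]);
translate([1804, 0, 365]) cube([68, 858, 23]);


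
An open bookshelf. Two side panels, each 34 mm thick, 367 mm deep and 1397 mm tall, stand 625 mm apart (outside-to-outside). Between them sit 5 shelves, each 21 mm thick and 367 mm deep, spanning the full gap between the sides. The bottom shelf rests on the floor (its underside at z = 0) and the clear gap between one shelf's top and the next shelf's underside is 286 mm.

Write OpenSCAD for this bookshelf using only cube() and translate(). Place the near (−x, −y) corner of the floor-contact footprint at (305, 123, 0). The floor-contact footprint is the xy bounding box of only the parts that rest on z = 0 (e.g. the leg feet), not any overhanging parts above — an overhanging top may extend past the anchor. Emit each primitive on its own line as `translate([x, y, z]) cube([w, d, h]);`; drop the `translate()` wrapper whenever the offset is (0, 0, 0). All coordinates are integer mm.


translate([305, 123, 0]) cube([34, 367, 1397]);
translate([896, 123, 0]) cube([34, 367, 1397]);
translate([339, 123, 0]) cube([557, 367, 21]);
translate([339, 123, 307]) cube([557, 367, 21]);
translate([339, 123, 614]) cube([557, 367, 21]);
translate([339, 123, 921]) cube([557, 367, 21]);
translate([339, 123, 1228]) cube([557, 367, 21]);


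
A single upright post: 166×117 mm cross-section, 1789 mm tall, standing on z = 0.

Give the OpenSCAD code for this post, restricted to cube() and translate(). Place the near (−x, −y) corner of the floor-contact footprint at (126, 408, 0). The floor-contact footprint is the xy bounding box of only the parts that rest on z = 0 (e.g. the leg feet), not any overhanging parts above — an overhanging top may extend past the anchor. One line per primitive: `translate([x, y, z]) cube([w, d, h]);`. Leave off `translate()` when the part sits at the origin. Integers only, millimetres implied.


translate([126, 408, 0]) cube([166, 117, 1789]);


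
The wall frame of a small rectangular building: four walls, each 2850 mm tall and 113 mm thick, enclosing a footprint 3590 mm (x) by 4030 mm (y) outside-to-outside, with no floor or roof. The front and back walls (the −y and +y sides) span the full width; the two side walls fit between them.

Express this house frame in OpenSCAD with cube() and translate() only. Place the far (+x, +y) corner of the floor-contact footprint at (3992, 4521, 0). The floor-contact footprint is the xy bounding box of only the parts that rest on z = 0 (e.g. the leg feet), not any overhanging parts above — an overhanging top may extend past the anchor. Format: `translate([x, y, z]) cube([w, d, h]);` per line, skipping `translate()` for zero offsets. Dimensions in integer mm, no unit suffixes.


translate([402, 491, 0]) cube([3590, 113, 2850]);
translate([402, 4408, 0]) cube([3590, 113, 2850]);
translate([402, 604, 0]) cube([113, 3804, 2850]);
translate([3879, 604, 0]) cube([113, 3804, 2850]);


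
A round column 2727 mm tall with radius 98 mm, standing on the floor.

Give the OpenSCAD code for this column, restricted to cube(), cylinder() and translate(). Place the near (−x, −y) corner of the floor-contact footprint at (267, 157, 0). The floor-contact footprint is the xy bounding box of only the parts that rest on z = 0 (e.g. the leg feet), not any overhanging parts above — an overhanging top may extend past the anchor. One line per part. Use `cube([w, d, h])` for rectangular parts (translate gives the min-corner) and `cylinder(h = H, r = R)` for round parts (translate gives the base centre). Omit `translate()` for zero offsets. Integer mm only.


translate([365, 255, 0]) cylinder(h = 2727, r = 98);


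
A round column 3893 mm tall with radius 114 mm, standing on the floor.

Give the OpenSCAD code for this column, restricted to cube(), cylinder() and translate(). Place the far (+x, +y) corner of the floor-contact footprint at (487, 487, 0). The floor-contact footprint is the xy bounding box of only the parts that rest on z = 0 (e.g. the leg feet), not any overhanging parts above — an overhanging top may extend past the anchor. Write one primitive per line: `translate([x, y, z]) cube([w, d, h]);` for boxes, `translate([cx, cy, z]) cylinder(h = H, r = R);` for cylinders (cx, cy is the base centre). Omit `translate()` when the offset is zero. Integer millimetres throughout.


translate([373, 373, 0]) cylinder(h = 3893, r = 114);


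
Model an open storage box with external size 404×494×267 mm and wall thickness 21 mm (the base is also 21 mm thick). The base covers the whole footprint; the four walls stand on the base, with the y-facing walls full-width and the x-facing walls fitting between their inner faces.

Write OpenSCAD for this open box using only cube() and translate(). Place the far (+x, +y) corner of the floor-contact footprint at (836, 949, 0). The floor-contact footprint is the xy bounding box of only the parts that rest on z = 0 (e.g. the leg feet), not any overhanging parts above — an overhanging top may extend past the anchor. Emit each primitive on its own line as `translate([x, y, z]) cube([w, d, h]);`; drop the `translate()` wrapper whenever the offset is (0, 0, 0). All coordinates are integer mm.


translate([432, 455, 0]) cube([404, 494, 21]);
translate([432, 455, 21]) cube([404, 21, 246]);
translate([432, 928, 21]) cube([404, 21, 246]);
translate([432, 476, 21]) cube([21, 452, 246]);
translate([815, 476, 21]) cube([21, 452, 246]);


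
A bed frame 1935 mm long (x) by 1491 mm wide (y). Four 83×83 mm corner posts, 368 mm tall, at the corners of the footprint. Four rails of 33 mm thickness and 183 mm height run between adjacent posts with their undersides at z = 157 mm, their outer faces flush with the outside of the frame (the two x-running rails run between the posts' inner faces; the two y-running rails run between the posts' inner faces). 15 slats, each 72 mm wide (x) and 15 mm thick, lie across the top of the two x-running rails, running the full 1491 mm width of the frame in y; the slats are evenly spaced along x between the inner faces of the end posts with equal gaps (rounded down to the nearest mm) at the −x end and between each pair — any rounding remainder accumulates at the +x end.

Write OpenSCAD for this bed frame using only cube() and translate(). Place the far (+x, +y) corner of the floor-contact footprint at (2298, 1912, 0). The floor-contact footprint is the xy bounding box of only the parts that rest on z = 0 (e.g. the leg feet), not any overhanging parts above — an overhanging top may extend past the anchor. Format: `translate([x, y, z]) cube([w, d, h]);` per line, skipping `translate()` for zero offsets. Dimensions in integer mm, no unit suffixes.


translate([363, 421, 0]) cube([83, 83, 368]);
translate([363, 1829, 0]) cube([83, 83, 368]);
translate([2215, 421, 0]) cube([83, 83, 368]);
translate([2215, 1829, 0]) cube([83, 83, 368]);
translate([446, 421, 157]) cube([1769, 33, 183]);
translate([446, 1879, 157]) cube([1769, 33, 183]);
translate([363, 504, 157]) cube([33, 1325, 183]);
translate([2265, 504, 157]) cube([33, 1325, 183]);
translate([489, 421, 340]) cube([72, 1491, 15]);
translate([604, 421, 340]) cube([72, 1491, 15]);
translate([719, 421, 340]) cube([72, 1491, 15]);
translate([834, 421, 340]) cube([72, 1491, 15]);
translate([949, 421, 340]) cube([72, 1491, 15]);
translate([1064, 421, 340]) cube([72, 1491, 15]);
translate([1179, 421, 340]) cube([72, 1491, 15]);
translate([1294, 421, 340]) cube([72, 1491, 15]);
translate([1409, 421, 340]) cube([72, 1491, 15]);
translate([1524, 421, 340]) cube([72, 1491, 15]);
translate([1639, 421, 340]) cube([72, 1491, 15]);
translate([1754, 421, 340]) cube([72, 1491, 15]);
translate([1869, 421, 340]) cube([72, 1491, 15]);
translate([1984, 421, 340]) cube([72, 1491, 15]);
translate([2099, 421, 340]) cube([72, 1491, 15]);


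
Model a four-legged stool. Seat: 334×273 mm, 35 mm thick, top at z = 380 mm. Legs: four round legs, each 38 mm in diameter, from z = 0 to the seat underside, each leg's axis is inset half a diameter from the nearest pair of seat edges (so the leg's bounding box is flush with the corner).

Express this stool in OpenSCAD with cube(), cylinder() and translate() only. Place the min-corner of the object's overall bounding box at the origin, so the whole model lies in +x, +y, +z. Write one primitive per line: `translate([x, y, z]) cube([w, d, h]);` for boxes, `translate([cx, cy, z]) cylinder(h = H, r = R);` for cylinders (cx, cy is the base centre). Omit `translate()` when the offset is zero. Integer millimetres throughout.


// leg_h = 380 - 35 = 345
translate([0, 0, 345]) cube([334, 273, 35]);
translate([19, 19, 0]) cylinder(h = 345, r = 19);
translate([315, 19, 0]) cylinder(h = 345, r = 19);
translate([19, 254, 0]) cylinder(h = 345, r = 19);
translate([315, 254, 0]) cylinder(h = 345, r = 19);


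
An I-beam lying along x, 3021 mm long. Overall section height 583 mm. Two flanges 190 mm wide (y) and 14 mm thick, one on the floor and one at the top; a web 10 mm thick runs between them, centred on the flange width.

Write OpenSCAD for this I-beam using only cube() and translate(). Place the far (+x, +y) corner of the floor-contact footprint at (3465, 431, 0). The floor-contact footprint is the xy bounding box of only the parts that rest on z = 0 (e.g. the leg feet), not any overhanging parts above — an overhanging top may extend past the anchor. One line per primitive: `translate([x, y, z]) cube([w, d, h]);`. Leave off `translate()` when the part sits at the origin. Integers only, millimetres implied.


translate([444, 241, 0]) cube([3021, 190, 14]);
translate([444, 331, 14]) cube([3021, 10, 555]);
translate([444, 241, 569]) cube([3021, 190, 14]);


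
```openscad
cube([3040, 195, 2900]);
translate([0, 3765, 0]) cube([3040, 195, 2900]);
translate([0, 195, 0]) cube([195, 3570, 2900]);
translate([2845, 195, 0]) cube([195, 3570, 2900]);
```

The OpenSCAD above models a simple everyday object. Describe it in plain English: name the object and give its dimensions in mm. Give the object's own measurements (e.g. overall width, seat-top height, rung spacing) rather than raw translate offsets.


The wall frame of a small rectangular building: four walls, each 2900 mm tall and 195 mm thick, enclosing a footprint 3040 mm (x) by 3960 mm (y) outside-to-outside, with no floor or roof. The front and back walls (the −y and +y sides) span the full width; the two side walls fit between them.


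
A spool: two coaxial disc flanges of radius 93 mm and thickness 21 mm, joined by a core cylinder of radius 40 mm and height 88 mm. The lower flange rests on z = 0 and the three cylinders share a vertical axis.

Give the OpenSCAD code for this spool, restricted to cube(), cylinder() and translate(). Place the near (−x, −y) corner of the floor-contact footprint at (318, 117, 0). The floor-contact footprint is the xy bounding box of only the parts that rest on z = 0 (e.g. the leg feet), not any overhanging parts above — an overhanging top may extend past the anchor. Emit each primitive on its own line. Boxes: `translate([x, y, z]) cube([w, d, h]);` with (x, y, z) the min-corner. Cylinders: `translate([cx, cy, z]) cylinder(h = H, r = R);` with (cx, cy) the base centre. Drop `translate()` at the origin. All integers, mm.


translate([411, 210, 0]) cylinder(h = 21, r = 93);
translate([411, 210, 21]) cylinder(h = 88, r = 40);
translate([411, 210, 109]) cylinder(h = 21, r = 93);


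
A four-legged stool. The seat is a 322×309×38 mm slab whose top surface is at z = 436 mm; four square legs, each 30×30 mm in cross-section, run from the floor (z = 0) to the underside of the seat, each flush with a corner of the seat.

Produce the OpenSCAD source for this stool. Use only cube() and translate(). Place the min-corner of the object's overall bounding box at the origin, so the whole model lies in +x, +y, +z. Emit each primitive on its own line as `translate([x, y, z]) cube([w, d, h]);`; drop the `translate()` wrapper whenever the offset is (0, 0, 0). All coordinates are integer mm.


translate([0, 0, 398]) cube([322, 309, 38]);
cube([30, 30, 398]);
translate([292, 0, 0]) cube([30, 30, 398]);
translate([0, 279, 0]) cube([30, 30, 398]);
translate([292, 279, 0]) cube([30, 30, 398]);


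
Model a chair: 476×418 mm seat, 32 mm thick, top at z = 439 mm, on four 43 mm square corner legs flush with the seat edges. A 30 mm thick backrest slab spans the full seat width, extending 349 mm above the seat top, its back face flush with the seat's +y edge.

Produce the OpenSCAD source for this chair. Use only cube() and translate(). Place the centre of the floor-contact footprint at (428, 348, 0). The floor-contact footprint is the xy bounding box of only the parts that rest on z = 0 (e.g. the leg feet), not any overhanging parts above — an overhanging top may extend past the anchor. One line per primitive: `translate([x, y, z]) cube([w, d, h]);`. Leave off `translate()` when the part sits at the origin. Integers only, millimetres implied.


translate([190, 139, 407]) cube([476, 418, 32]);
translate([190, 139, 0]) cube([43, 43, 407]);
translate([623, 139, 0]) cube([43, 43, 407]);
translate([190, 514, 0]) cube([43, 43, 407]);
translate([623, 514, 0]) cube([43, 43, 407]);
translate([190, 527, 439]) cube([476, 30, 349]);


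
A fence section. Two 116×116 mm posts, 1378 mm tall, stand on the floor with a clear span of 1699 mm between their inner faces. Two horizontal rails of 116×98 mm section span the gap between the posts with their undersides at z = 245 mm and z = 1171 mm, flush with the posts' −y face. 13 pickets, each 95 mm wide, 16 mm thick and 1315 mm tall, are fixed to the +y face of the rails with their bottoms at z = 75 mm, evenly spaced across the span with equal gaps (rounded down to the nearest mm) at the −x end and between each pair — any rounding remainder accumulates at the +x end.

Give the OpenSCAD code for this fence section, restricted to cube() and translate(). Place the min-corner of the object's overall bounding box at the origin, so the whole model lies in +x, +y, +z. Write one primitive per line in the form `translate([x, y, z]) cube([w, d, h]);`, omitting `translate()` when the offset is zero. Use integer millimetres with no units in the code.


cube([116, 116, 1378]);
translate([1815, 0, 0]) cube([116, 116, 1378]);
translate([116, 0, 245]) cube([1699, 116, 98]);
translate([116, 0, 1171]) cube([1699, 116, 98]);
translate([149, 116, 75]) cube([95, 16, 1315]);
translate([277, 116, 75]) cube([95, 16, 1315]);
translate([405, 116, 75]) cube([95, 16, 1315]);
translate([533, 116, 75]) cube([95, 16, 1315]);
translate([661, 116, 75]) cube([95, 16, 1315]);
translate([789, 116, 75]) cube([95, 16, 1315]);
translate([917, 116, 75]) cube([95, 16, 1315]);
translate([1045, 116, 75]) cube([95, 16, 1315]);
translate([1173, 116, 75]) cube([95, 16, 1315]);
translate([1301, 116, 75]) cube([95, 16, 1315]);
translate([1429, 116, 75]) cube([95, 16, 1315]);
translate([1557, 116, 75]) cube([95, 16, 1315]);
translate([1685, 116, 75]) cube([95, 16, 1315]);
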